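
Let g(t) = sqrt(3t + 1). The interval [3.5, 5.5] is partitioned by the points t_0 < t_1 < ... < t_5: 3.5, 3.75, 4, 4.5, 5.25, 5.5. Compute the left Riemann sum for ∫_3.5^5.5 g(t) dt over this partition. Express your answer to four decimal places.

7.4047

Subinterval widths: 0.25, 0.25, 0.5, 0.75, 0.25.
Left endpoints: 3.5, 3.75, 4, 4.5, 5.25.
g(3.5) ≈ 3.3912, g(3.75) ≈ 3.5000, g(4) ≈ 3.6056, g(4.5) ≈ 3.8079, g(5.25) ≈ 4.0927.
Sum = Σ Δt_i · g(t_i).
Sum ≈ 7.4047.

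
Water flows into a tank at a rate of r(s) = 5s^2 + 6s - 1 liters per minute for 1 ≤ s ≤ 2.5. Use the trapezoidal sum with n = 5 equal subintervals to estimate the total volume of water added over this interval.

Δs = (2.5 − 1)/5 = 0.3.
r(1) = 10, r(1.3) = 15.25, r(1.6) = 21.4, r(1.9) = 28.45, r(2.2) = 36.4, r(2.5) = 45.25.
T_5 = (Δs/2)·[r(s_0) + 2r(s_1) + ... + 2r(s_{4}) + r(s_5)].
Sum = 38.7375.

38.7375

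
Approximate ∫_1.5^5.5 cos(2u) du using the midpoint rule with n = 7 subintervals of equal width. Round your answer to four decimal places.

-0.6028

Δu = (5.5 − 1.5)/7 = 4/7.
Midpoints: 25/14, 33/14, 41/14, 3.5, 57/14, 65/14, 73/14.
f(25/14) ≈ -0.9090, f(33/14) ≈ 0.0019, f(41/14) ≈ 0.9106, f(3.5) ≈ 0.7539, f(57/14) ≈ -0.2849, f(65/14) ≈ -0.9903, f(73/14) ≈ -0.5371.
Sum = Δu · [f(25/14) + f(33/14) + f(41/14) + ...].
Sum ≈ -0.6028.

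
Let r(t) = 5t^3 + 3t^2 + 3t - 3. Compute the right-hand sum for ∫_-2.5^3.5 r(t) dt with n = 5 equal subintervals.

Δt = (3.5 − (-2.5))/5 = 1.2.
Right endpoints: -1.3, -0.1, 1.1, 2.3, 3.5.
r(-1.3) = -12.815, r(-0.1) = -3.275, r(1.1) = 10.585, r(2.3) = 80.605, r(3.5) = 258.625.
Sum = Δt · [r(-1.3) + r(-0.1) + r(1.1) + r(2.3) + r(3.5)].
Sum = 400.47.

400.47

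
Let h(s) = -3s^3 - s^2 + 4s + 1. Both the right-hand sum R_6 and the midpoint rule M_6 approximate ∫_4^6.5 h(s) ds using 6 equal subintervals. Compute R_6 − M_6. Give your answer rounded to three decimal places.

-140.262

R_6 ≈ -1300.52156.
M_6 ≈ -1160.26005.
R_6 − M_6 ≈ -140.262.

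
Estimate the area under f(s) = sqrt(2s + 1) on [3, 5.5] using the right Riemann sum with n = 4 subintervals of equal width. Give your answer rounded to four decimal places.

7.9358

Δs = (5.5 − 3)/4 = 0.625.
Right endpoints: 3.625, 4.25, 4.875, 5.5.
f(3.625) ≈ 2.8723, f(4.25) ≈ 3.0822, f(4.875) ≈ 3.2787, f(5.5) ≈ 3.4641.
Sum = Δs · [f(3.625) + f(4.25) + f(4.875) + f(5.5)].
Sum ≈ 7.9358.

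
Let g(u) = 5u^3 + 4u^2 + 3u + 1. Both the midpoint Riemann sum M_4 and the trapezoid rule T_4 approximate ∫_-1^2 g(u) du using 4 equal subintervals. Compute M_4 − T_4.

-4.8515625

M_4 = 36.6328125.
T_4 = 41.484375.
M_4 − T_4 = -4.8515625.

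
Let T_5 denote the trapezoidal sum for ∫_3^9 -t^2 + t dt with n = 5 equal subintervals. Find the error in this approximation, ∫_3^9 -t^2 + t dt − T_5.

1.44

Exact integral: ∫_3^9 f(t) dt = -198.
T_5 = -199.44.
Error = -198 − (-199.44) = 1.44.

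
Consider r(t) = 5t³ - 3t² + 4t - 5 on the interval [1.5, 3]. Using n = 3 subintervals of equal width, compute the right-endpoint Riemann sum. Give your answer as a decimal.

105.1875

Δt = (3 − 1.5)/3 = 0.5.
Right endpoints: 2, 2.5, 3.
r(2) = 31, r(2.5) = 64.375, r(3) = 115.
Sum = Δt · [r(2) + r(2.5) + r(3)].
Sum = 105.1875.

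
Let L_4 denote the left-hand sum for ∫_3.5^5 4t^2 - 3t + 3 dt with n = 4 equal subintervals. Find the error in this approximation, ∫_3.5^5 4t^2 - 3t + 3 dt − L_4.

8.578125

Exact integral: ∫_3.5^5 f(t) dt = 94.875.
L_4 = 86.296875.
Error = 94.875 − 86.296875 = 8.578125.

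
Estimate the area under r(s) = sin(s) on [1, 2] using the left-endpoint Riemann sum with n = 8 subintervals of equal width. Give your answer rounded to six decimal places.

Δs = (2 − 1)/8 = 0.125.
Left endpoints: 1, 1.125, 1.25, 1.375, 1.5, 1.625, 1.75, 1.875.
r(1) ≈ 0.841471, r(1.125) ≈ 0.902268, r(1.25) ≈ 0.948985, r(1.375) ≈ 0.980893, r(1.5) ≈ 0.997495, r(1.625) ≈ 0.998531, r(1.75) ≈ 0.983986, r(1.875) ≈ 0.954086.
Sum = Δs · [r(1) + r(1.125) + r(1.25) + ...].
Sum ≈ 0.950964.

0.950964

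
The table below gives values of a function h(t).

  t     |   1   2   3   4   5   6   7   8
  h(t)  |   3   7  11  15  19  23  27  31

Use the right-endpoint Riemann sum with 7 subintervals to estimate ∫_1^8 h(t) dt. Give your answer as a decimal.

Δt = 1.
Sum = 1·[7 + 11 + 15 + 19 + 23 + 27 + 31] = 133.

133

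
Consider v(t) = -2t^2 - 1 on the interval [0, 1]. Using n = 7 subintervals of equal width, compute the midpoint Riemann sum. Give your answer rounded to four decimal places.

Δt = (1 − 0)/7 = 1/7.
Midpoints: 1/14, 3/14, 5/14, 0.5, 9/14, 11/14, 13/14.
v(1/14) = -99/98, v(3/14) = -107/98, v(5/14) = -123/98, v(0.5) = -1.5, v(9/14) = -179/98, v(11/14) = -219/98, v(13/14) = -267/98.
Sum = Δt · [v(1/14) + v(3/14) + v(5/14) + ...].
Sum ≈ -1.6633.

-1.6633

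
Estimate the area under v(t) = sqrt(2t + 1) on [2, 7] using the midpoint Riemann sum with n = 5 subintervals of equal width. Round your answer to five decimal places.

Δt = (7 − 2)/5 = 1.
Midpoints: 2.5, 3.5, 4.5, 5.5, 6.5.
v(2.5) ≈ 2.44949, v(3.5) ≈ 2.82843, v(4.5) ≈ 3.16228, v(5.5) ≈ 3.46410, v(6.5) ≈ 3.74166.
Sum = Δt · [v(2.5) + v(3.5) + v(4.5) + v(5.5) + v(6.5)].
Sum ≈ 15.64595.

15.64595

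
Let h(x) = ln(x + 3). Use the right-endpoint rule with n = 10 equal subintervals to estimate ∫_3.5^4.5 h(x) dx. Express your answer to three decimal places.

1.952

Δx = (4.5 − 3.5)/10 = 0.1.
Right endpoints: 3.6, 3.7, 3.8, 3.9, 4, 4.1, 4.2, 4.3, 4.4, 4.5.
h(3.6) ≈ 1.887, h(3.7) ≈ 1.902, h(3.8) ≈ 1.917, h(3.9) ≈ 1.932, h(4) ≈ 1.946, h(4.1) ≈ 1.960, h(4.2) ≈ 1.974, h(4.3) ≈ 1.988, h(4.4) ≈ 2.001, h(4.5) ≈ 2.015.
Sum = Δx · [h(3.6) + h(3.7) + h(3.8) + ...].
Sum ≈ 1.952.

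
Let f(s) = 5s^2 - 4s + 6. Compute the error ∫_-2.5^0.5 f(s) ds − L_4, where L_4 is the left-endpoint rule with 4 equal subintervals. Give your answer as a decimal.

-17.15625

Exact integral: ∫_-2.5^0.5 f(s) ds = 56.25.
L_4 = 73.40625.
Error = 56.25 − 73.40625 = -17.15625.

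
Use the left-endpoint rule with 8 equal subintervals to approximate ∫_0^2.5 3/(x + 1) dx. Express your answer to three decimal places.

Δx = (2.5 − 0)/8 = 0.3125.
Left endpoints: 0, 0.3125, 0.625, 0.9375, 1.25, 1.5625, 1.875, 2.1875.
f(0) = 3, f(0.3125) = 16/7, f(0.625) = 24/13, f(0.9375) = 48/31, f(1.25) = 4/3, f(1.5625) = 48/41, f(1.875) = 24/23, f(2.1875) = 16/17.
Sum = Δx · [f(0) + f(0.3125) + f(0.625) + ...].
Sum ≈ 4.115.

4.115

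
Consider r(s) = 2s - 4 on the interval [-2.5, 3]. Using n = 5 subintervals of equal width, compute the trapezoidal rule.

Δs = (3 − (-2.5))/5 = 1.1.
r(-2.5) = -9, r(-1.4) = -6.8, r(-0.3) = -4.6, r(0.8) = -2.4, r(1.9) = -0.2, r(3) = 2.
T_5 = (Δs/2)·[r(s_0) + 2r(s_1) + ... + 2r(s_{4}) + r(s_5)].
Sum = -19.25.

-19.25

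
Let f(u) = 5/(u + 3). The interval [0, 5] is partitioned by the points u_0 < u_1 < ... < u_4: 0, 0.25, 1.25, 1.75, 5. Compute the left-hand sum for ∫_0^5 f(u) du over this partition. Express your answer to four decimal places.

5.9644

Subinterval widths: 0.25, 1, 0.5, 3.25.
Left endpoints: 0, 0.25, 1.25, 1.75.
f(0) = 5/3, f(0.25) = 20/13, f(1.25) = 20/17, f(1.75) = 20/19.
Sum = Σ Δu_i · f(u_i).
Sum ≈ 5.9644.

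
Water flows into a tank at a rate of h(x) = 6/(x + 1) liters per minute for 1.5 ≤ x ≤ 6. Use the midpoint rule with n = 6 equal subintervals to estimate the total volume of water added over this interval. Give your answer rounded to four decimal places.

6.1584

Δx = (6 − 1.5)/6 = 0.75.
Midpoints: 1.875, 2.625, 3.375, 4.125, 4.875, 5.625.
h(1.875) = 48/23, h(2.625) = 48/29, h(3.375) = 48/35, h(4.125) = 48/41, h(4.875) = 48/47, h(5.625) = 48/53.
Sum = Δx · [h(1.875) + h(2.625) + h(3.375) + ...].
Sum ≈ 6.1584.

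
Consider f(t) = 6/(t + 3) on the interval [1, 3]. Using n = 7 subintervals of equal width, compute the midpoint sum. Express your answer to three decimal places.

Δt = (3 − 1)/7 = 2/7.
Midpoints: 8/7, 10/7, 12/7, 2, 16/7, 18/7, 20/7.
f(8/7) = 42/29, f(10/7) = 42/31, f(12/7) = 14/11, f(2) = 1.2, f(16/7) = 42/37, f(18/7) = 14/13, f(20/7) = 42/41.
Sum = Δt · [f(8/7) + f(10/7) + f(12/7) + ...].
Sum ≈ 2.432.

2.432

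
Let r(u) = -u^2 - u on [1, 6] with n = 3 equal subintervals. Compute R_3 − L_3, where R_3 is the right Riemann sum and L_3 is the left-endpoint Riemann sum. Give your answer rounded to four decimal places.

R_3 ≈ -124.814815.
L_3 ≈ -58.148148.
R_3 − L_3 ≈ -66.6667.

-66.6667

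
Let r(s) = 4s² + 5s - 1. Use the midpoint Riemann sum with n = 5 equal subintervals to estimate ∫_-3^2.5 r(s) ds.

Δs = (2.5 − (-3))/5 = 1.1.
Midpoints: -2.45, -1.35, -0.25, 0.85, 1.95.
r(-2.45) = 10.76, r(-1.35) = -0.46, r(-0.25) = -2, r(0.85) = 6.14, r(1.95) = 23.96.
Sum = Δs · [r(-2.45) + r(-1.35) + r(-0.25) + r(0.85) + r(1.95)].
Sum = 42.24.

42.24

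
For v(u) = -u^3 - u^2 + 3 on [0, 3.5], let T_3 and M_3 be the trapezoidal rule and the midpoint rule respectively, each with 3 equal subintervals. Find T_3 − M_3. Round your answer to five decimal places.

T_3 ≈ -46.2696759.
M_3 ≈ -38.8260995.
T_3 − M_3 ≈ -7.44358.

-7.44358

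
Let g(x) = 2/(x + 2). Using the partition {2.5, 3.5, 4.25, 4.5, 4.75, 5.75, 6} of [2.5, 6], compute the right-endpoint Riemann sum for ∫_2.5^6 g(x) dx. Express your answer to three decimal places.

Subinterval widths: 1, 0.75, 0.25, 0.25, 1, 0.25.
Right endpoints: 3.5, 4.25, 4.5, 4.75, 5.75, 6.
g(3.5) = 4/11, g(4.25) = 0.32, g(4.5) = 4/13, g(4.75) = 8/27, g(5.75) = 8/31, g(6) = 0.25.
Sum = Σ Δx_i · g(x_i).
Sum ≈ 1.075.

1.075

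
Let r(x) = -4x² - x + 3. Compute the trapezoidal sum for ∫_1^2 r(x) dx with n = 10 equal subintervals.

Δx = (2 − 1)/10 = 0.1.
r(1) = -2, r(1.1) = -2.94, r(1.2) = -3.96, r(1.3) = -5.06, r(1.4) = -6.24, r(1.5) = -7.5, r(1.6) = -8.84, r(1.7) = -10.26, r(1.8) = -11.76, r(1.9) = -13.34, r(2) = -15.
T_10 = (Δx/2)·[r(x_0) + 2r(x_1) + ... + 2r(x_{9}) + r(x_10)].
Sum = -7.84.

-7.84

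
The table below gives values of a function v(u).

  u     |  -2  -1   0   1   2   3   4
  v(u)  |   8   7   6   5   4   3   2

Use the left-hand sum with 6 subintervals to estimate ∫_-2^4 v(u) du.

33

Δu = 1.
Sum = 1·[8 + 7 + 6 + 5 + 4 + 3] = 33.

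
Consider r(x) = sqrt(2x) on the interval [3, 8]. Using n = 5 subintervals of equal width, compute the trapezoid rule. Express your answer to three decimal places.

16.421

Δx = (8 − 3)/5 = 1.
r(3) ≈ 2.449, r(4) ≈ 2.828, r(5) ≈ 3.162, r(6) ≈ 3.464, r(7) ≈ 3.742, r(8) ≈ 4.000.
T_5 = (Δx/2)·[r(x_0) + 2r(x_1) + ... + 2r(x_{4}) + r(x_5)].
Sum ≈ 16.421.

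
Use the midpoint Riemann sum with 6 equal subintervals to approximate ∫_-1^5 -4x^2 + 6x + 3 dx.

-76

Δx = (5 − (-1))/6 = 1.
Midpoints: -0.5, 0.5, 1.5, 2.5, 3.5, 4.5.
f(-0.5) = -1, f(0.5) = 5, f(1.5) = 3, f(2.5) = -7, f(3.5) = -25, f(4.5) = -51.
Sum = Δx · [f(-0.5) + f(0.5) + f(1.5) + ...].
Sum = -76.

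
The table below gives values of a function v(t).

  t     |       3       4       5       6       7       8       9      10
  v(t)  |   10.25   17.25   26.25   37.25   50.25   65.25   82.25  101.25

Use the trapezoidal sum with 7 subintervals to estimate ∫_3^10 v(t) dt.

334.25

Δt = 1.
T_7 = (1/2)·[10.25 + 2·17.25 + 2·26.25 + 2·37.25 + 2·50.25 + 2·65.25 + 2·82.25 + 101.25] = 334.25.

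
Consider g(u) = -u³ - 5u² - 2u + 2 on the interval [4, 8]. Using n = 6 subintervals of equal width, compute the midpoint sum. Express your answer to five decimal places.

-1743.25926

Δu = (8 − 4)/6 = 2/3.
Midpoints: 13/3, 5, 17/3, 19/3, 7, 23/3.
g(13/3) = -4912/27, g(5) = -258, g(17/3) = -9500/27, g(19/3) = -12562/27, g(7) = -600, g(23/3) = -20462/27.
Sum = Δu · [g(13/3) + g(5) + g(17/3) + ...].
Sum ≈ -1743.25926.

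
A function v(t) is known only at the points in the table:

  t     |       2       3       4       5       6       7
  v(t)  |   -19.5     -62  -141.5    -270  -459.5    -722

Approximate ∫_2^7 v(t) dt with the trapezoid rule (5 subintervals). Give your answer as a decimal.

-1303.75

Δt = 1.
T_5 = (1/2)·[(-19.5) + 2·(-62) + 2·(-141.5) + 2·(-270) + 2·(-459.5) + (-722)] = -1303.75.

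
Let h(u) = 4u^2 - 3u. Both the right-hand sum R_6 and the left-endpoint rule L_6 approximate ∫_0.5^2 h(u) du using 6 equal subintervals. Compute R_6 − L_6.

2.625

R_6 = 6.25.
L_6 = 3.625.
R_6 − L_6 = 2.625.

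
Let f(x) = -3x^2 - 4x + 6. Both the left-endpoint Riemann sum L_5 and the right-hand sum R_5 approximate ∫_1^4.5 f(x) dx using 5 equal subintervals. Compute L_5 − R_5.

50.225

L_5 = -83.37.
R_5 = -133.595.
L_5 − R_5 = 50.225.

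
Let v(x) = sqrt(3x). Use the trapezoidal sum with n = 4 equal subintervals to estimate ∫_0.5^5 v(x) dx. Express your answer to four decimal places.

12.4185

Δx = (5 − 0.5)/4 = 1.125.
v(0.5) ≈ 1.2247, v(1.625) ≈ 2.2079, v(2.75) ≈ 2.8723, v(3.875) ≈ 3.4095, v(5) ≈ 3.8730.
T_4 = (Δx/2)·[v(x_0) + 2v(x_1) + 2v(x_2) + 2v(x_3) + v(x_4)].
Sum ≈ 12.4185.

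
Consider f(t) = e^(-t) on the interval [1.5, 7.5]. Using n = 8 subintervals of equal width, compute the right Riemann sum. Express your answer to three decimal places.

0.149

Δt = (7.5 − 1.5)/8 = 0.75.
Right endpoints: 2.25, 3, 3.75, 4.5, 5.25, 6, 6.75, 7.5.
f(2.25) ≈ 0.105, f(3) ≈ 0.050, f(3.75) ≈ 0.024, f(4.5) ≈ 0.011, f(5.25) ≈ 0.005, f(6) ≈ 0.002, f(6.75) ≈ 0.001, f(7.5) ≈ 0.001.
Sum = Δt · [f(2.25) + f(3) + f(3.75) + ...].
Sum ≈ 0.149.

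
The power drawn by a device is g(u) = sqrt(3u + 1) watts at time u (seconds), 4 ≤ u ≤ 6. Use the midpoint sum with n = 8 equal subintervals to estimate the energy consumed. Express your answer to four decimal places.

Δu = (6 − 4)/8 = 0.25.
Midpoints: 4.125, 4.375, 4.625, 4.875, 5.125, 5.375, 5.625, 5.875.
g(4.125) ≈ 3.6572, g(4.375) ≈ 3.7583, g(4.625) ≈ 3.8568, g(4.875) ≈ 3.9528, g(5.125) ≈ 4.0466, g(5.375) ≈ 4.1382, g(5.625) ≈ 4.2279, g(5.875) ≈ 4.3157.
Sum = Δu · [g(4.125) + g(4.375) + g(4.625) + ...].
Sum ≈ 7.9884.

7.9884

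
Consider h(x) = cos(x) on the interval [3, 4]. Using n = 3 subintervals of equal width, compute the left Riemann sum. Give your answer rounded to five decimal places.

-0.94565

Δx = (4 − 3)/3 = 1/3.
Left endpoints: 3, 10/3, 11/3.
h(3) ≈ -0.98999, h(10/3) ≈ -0.98167, h(11/3) ≈ -0.86529.
Sum = Δx · [h(3) + h(10/3) + h(11/3)].
Sum ≈ -0.94565.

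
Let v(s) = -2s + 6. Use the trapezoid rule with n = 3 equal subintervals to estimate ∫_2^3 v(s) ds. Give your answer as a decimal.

1

Δs = (3 − 2)/3 = 1/3.
v(2) = 2, v(7/3) = 4/3, v(8/3) = 2/3, v(3) = 0.
T_3 = (Δs/2)·[v(s_0) + 2v(s_1) + 2v(s_2) + v(s_3)].
Sum = 1.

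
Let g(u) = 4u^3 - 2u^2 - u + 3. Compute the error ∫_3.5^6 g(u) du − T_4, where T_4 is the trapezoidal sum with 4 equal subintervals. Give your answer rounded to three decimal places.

Exact integral: ∫_3.5^6 g(u) du ≈ 1026.14583.
T_4 = 1035.09765625.
Error ≈ 1026.14583 − 1035.09765625 ≈ -8.952.

-8.952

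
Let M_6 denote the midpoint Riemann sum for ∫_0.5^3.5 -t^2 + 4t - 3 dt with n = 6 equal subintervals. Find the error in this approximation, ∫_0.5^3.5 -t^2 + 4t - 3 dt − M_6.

Exact integral: ∫_0.5^3.5 f(t) dt = 0.75.
M_6 = 0.8125.
Error = 0.75 − 0.8125 = -0.0625.

-0.0625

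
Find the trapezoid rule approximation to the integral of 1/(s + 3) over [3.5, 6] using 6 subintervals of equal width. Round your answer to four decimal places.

Δs = (6 − 3.5)/6 = 5/12.
f(3.5) = 2/13, f(47/12) = 12/83, f(13/3) = 3/22, f(4.75) = 4/31, f(31/6) = 6/49, f(67/12) = 12/103, f(6) = 1/9.
T_6 = (Δs/2)·[f(s_0) + 2f(s_1) + ... + 2f(s_{5}) + f(s_6)].
Sum ≈ 0.3256.

0.3256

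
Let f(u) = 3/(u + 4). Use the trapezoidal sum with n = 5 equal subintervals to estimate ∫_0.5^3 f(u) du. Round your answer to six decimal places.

1.327306

Δu = (3 − 0.5)/5 = 0.5.
f(0.5) = 2/3, f(1) = 0.6, f(1.5) = 6/11, f(2) = 0.5, f(2.5) = 6/13, f(3) = 3/7.
T_5 = (Δu/2)·[f(u_0) + 2f(u_1) + ... + 2f(u_{4}) + f(u_5)].
Sum ≈ 1.327306.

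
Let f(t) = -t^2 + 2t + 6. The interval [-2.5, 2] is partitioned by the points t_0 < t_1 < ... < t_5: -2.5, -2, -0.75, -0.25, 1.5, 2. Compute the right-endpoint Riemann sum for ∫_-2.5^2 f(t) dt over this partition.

Subinterval widths: 0.5, 1.25, 0.5, 1.75, 0.5.
Right endpoints: -2, -0.75, -0.25, 1.5, 2.
f(-2) = -2, f(-0.75) = 3.9375, f(-0.25) = 5.4375, f(1.5) = 6.75, f(2) = 6.
Sum = Σ Δt_i · f(t_i).
Sum = 21.453125.

21.453125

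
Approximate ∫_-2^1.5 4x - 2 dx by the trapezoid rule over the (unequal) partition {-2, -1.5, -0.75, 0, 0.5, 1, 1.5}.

-10.5

Subinterval widths: 0.5, 0.75, 0.75, 0.5, 0.5, 0.5.
f(-2) = -10, f(-1.5) = -8, f(-0.75) = -5, f(0) = -2, f(0.5) = 0, f(1) = 2, f(1.5) = 4.
On each subinterval the trapezoid contributes (Δx_i/2)·[f(x_{i-1}) + f(x_i)].
Sum = -10.5.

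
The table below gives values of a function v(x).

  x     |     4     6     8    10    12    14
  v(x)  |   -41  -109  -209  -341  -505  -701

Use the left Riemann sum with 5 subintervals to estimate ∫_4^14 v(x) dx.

Δx = 2.
Sum = 2·[(-41) + (-109) + (-209) + (-341) + (-505)] = -2410.

-2410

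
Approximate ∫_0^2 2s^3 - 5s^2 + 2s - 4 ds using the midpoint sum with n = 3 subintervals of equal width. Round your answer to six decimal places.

Δs = (2 − 0)/3 = 2/3.
Midpoints: 1/3, 1, 5/3.
f(1/3) = -103/27, f(1) = -5, f(5/3) = -143/27.
Sum = Δs · [f(1/3) + f(1) + f(5/3)].
Sum ≈ -9.407407.

-9.407407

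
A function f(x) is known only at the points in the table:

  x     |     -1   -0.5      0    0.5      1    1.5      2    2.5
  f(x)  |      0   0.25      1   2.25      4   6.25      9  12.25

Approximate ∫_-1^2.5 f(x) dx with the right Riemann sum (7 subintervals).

Δx = 0.5.
Sum = 0.5·[0.25 + 1 + 2.25 + 4 + 6.25 + 9 + 12.25] = 17.5.

17.5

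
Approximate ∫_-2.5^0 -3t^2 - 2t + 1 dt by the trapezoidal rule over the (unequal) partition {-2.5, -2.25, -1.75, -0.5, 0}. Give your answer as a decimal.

-7.984375

Subinterval widths: 0.25, 0.5, 1.25, 0.5.
f(-2.5) = -12.75, f(-2.25) = -9.6875, f(-1.75) = -4.6875, f(-0.5) = 1.25, f(0) = 1.
On each subinterval the trapezoid contributes (Δt_i/2)·[f(t_{i-1}) + f(t_i)].
Sum = -7.984375.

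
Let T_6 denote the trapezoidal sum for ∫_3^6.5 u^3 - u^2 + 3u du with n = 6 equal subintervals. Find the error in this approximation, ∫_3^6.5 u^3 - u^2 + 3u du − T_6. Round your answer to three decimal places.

-2.630

Exact integral: ∫_3^6.5 f(u) du ≈ 393.34896.
T_6 ≈ 395.97902.
Error ≈ 393.34896 − 395.97902 ≈ -2.630.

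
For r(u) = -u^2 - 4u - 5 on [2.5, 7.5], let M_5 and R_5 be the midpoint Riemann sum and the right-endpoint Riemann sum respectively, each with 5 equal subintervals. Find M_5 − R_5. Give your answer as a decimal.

36.25

M_5 = -260.
R_5 = -296.25.
M_5 − R_5 = 36.25.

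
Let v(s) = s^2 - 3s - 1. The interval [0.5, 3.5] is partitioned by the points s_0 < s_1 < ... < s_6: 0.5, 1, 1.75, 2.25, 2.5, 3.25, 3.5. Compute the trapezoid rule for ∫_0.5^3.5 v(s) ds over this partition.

Subinterval widths: 0.5, 0.75, 0.5, 0.25, 0.75, 0.25.
v(0.5) = -2.25, v(1) = -3, v(1.75) = -3.1875, v(2.25) = -2.6875, v(2.5) = -2.25, v(3.25) = -0.1875, v(3.5) = 0.75.
On each subinterval the trapezoid contributes (Δs_i/2)·[v(s_{i-1}) + v(s_i)].
Sum = -6.5625.

-6.5625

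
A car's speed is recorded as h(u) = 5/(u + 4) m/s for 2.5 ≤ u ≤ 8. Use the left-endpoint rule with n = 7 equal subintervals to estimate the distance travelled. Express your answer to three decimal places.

Δu = (8 − 2.5)/7 = 11/14.
Left endpoints: 2.5, 23/7, 57/14, 34/7, 79/14, 45/7, 101/14.
h(2.5) = 10/13, h(23/7) = 35/51, h(57/14) = 70/113, h(34/7) = 35/62, h(79/14) = 14/27, h(45/7) = 35/73, h(101/14) = 70/157.
Sum = Δu · [h(2.5) + h(23/7) + h(57/14) + ...].
Sum ≈ 3.208.

3.208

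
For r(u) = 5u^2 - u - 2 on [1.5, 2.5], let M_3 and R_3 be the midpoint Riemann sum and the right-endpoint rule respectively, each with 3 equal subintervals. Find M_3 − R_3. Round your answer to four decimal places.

M_3 ≈ 16.370370.
R_3 ≈ 19.675926.
M_3 − R_3 ≈ -3.3056.

-3.3056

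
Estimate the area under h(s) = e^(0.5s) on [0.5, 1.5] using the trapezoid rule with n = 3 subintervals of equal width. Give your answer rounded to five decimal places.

1.66980

Δs = (1.5 − 0.5)/3 = 1/3.
h(0.5) ≈ 1.28403, h(5/6) ≈ 1.51690, h(7/6) ≈ 1.79200, h(1.5) ≈ 2.11700.
T_3 = (Δs/2)·[h(s_0) + 2h(s_1) + 2h(s_2) + h(s_3)].
Sum ≈ 1.66980.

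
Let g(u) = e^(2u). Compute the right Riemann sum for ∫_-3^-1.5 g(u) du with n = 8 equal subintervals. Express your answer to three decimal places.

Δu = (-1.5 − (-3))/8 = 0.1875.
Right endpoints: -2.8125, -2.625, -2.4375, -2.25, -2.0625, -1.875, -1.6875, -1.5.
g(-2.8125) ≈ 0.004, g(-2.625) ≈ 0.005, g(-2.4375) ≈ 0.008, g(-2.25) ≈ 0.011, g(-2.0625) ≈ 0.016, g(-1.875) ≈ 0.024, g(-1.6875) ≈ 0.034, g(-1.5) ≈ 0.050.
Sum = Δu · [g(-2.8125) + g(-2.625) + g(-2.4375) + ...].
Sum ≈ 0.028.

0.028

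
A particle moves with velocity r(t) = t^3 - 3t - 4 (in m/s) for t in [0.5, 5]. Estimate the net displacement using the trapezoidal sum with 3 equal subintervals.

115.03125

Δt = (5 − 0.5)/3 = 1.5.
r(0.5) = -5.375, r(2) = -2, r(3.5) = 28.375, r(5) = 106.
T_3 = (Δt/2)·[r(t_0) + 2r(t_1) + 2r(t_2) + r(t_3)].
Sum = 115.03125.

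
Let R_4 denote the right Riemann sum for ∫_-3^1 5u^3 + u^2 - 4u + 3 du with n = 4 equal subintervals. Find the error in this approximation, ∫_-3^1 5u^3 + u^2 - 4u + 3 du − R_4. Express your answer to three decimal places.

Exact integral: ∫_-3^1 f(u) du ≈ -62.66667.
R_4 = -14.
Error ≈ -62.66667 − (-14) ≈ -48.667.

-48.667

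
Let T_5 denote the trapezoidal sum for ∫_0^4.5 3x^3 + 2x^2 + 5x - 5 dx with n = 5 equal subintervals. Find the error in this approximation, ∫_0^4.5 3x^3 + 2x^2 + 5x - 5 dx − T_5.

-13.516875

Exact integral: ∫_0^4.5 f(x) dx = 396.421875.
T_5 = 409.93875.
Error = 396.421875 − 409.93875 = -13.516875.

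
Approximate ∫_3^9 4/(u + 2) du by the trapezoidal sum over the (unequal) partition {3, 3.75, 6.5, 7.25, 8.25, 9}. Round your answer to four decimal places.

3.1971

Subinterval widths: 0.75, 2.75, 0.75, 1, 0.75.
f(3) = 0.8, f(3.75) = 16/23, f(6.5) = 8/17, f(7.25) = 16/37, f(8.25) = 16/41, f(9) = 4/11.
On each subinterval the trapezoid contributes (Δu_i/2)·[f(u_{i-1}) + f(u_i)].
Sum ≈ 3.1971.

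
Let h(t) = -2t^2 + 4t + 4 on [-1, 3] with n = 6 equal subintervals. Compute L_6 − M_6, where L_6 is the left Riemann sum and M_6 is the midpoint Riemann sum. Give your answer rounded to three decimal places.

-0.889

L_6 ≈ 12.74074.
M_6 ≈ 13.62963.
L_6 − M_6 ≈ -0.889.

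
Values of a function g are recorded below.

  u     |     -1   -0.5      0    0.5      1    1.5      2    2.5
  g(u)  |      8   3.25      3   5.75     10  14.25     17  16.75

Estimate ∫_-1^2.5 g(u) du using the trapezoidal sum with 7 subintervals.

Δu = 0.5.
T_7 = (0.5/2)·[8 + 2·3.25 + 2·3 + 2·5.75 + 2·10 + 2·14.25 + 2·17 + 16.75] = 32.8125.

32.8125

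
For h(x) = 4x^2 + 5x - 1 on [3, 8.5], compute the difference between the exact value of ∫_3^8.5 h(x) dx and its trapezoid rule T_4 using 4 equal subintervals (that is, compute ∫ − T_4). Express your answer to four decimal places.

Exact integral: ∫_3^8.5 h(x) dx ≈ 935.458333.
T_4 = 942.390625.
Error ≈ 935.458333 − 942.390625 ≈ -6.9323.

-6.9323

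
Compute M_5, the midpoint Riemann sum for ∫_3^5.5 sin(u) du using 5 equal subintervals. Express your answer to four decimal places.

-1.7165

Δu = (5.5 − 3)/5 = 0.5.
Midpoints: 3.25, 3.75, 4.25, 4.75, 5.25.
f(3.25) ≈ -0.1082, f(3.75) ≈ -0.5716, f(4.25) ≈ -0.8950, f(4.75) ≈ -0.9993, f(5.25) ≈ -0.8589.
Sum = Δu · [f(3.25) + f(3.75) + f(4.25) + f(4.75) + f(5.25)].
Sum ≈ -1.7165.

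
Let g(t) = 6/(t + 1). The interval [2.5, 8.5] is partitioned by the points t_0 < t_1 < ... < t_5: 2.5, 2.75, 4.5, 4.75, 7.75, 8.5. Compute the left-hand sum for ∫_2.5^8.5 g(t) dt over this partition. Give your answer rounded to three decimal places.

Subinterval widths: 0.25, 1.75, 0.25, 3, 0.75.
Left endpoints: 2.5, 2.75, 4.5, 4.75, 7.75.
g(2.5) = 12/7, g(2.75) = 1.6, g(4.5) = 12/11, g(4.75) = 24/23, g(7.75) = 24/35.
Sum = Σ Δt_i · g(t_i).
Sum ≈ 7.146.

7.146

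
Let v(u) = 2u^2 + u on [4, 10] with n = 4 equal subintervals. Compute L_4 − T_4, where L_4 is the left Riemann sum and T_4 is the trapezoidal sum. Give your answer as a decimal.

-130.5

L_4 = 540.
T_4 = 670.5.
L_4 − T_4 = -130.5.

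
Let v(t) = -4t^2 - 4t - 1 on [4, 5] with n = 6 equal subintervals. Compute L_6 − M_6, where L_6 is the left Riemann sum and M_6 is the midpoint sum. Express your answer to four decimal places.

3.3056

L_6 ≈ -97.018519.
M_6 ≈ -100.324074.
L_6 − M_6 ≈ 3.3056.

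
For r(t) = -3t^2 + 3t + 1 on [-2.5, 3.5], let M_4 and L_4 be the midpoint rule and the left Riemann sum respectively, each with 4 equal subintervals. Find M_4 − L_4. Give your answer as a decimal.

M_4 = -40.125.
L_4 = -50.25.
M_4 − L_4 = 10.125.

10.125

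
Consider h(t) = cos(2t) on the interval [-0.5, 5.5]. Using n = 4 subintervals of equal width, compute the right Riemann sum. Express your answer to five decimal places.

-0.41034

Δt = (5.5 − (-0.5))/4 = 1.5.
Right endpoints: 1, 2.5, 4, 5.5.
h(1) ≈ -0.41615, h(2.5) ≈ 0.28366, h(4) ≈ -0.14550, h(5.5) ≈ 0.00443.
Sum = Δt · [h(1) + h(2.5) + h(4) + h(5.5)].
Sum ≈ -0.41034.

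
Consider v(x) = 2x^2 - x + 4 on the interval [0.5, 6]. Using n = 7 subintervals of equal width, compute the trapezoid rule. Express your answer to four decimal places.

Δx = (6 − 0.5)/7 = 11/14.
v(0.5) = 4, v(9/7) = 295/49, v(29/14) = 515/49, v(20/7) = 856/49, v(51/14) = 1318/49, v(31/7) = 1901/49, v(73/14) = 2605/49, v(6) = 70.
T_7 = (Δx/2)·[v(x_0) + 2v(x_1) + ... + 2v(x_{6}) + v(x_7)].
Sum ≈ 149.1735.

149.1735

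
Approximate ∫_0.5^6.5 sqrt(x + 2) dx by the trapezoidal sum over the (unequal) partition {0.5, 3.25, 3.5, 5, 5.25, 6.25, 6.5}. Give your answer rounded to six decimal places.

Subinterval widths: 2.75, 0.25, 1.5, 0.25, 1, 0.25.
f(0.5) ≈ 1.581139, f(3.25) ≈ 2.291288, f(3.5) ≈ 2.345208, f(5) ≈ 2.645751, f(5.25) ≈ 2.692582, f(6.25) ≈ 2.872281, f(6.5) ≈ 2.915476.
On each subinterval the trapezoid contributes (Δx_i/2)·[f(x_{i-1}) + f(x_i)].
Sum ≈ 13.820561.

13.820561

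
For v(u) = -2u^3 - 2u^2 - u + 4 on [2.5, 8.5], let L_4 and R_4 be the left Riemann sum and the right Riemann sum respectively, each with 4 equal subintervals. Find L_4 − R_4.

2002.5

L_4 = -2076.
R_4 = -4078.5.
L_4 − R_4 = 2002.5.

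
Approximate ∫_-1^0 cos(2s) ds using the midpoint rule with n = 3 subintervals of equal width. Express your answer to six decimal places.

Δs = (0 − (-1))/3 = 1/3.
Midpoints: -5/6, -0.5, -1/6.
f(-5/6) ≈ -0.095724, f(-0.5) ≈ 0.540302, f(-1/6) ≈ 0.944957.
Sum = Δs · [f(-5/6) + f(-0.5) + f(-1/6)].
Sum ≈ 0.463179.

0.463179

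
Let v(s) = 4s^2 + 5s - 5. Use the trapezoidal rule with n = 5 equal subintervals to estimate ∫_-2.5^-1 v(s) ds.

Δs = (-1 − (-2.5))/5 = 0.3.
v(-2.5) = 7.5, v(-2.2) = 3.36, v(-1.9) = -0.06, v(-1.6) = -2.76, v(-1.3) = -4.74, v(-1) = -6.
T_5 = (Δs/2)·[v(s_0) + 2v(s_1) + ... + 2v(s_{4}) + v(s_5)].
Sum = -1.035.

-1.035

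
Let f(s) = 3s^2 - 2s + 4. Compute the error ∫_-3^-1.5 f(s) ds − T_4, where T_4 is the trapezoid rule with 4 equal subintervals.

Exact integral: ∫_-3^-1.5 f(s) ds = 36.375.
T_4 = 36.48046875.
Error = 36.375 − 36.48046875 = -0.10546875.

-0.10546875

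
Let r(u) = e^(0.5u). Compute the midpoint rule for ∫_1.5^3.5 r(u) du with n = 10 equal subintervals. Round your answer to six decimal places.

Δu = (3.5 − 1.5)/10 = 0.2.
Midpoints: 1.6, 1.8, 2, 2.2, 2.4, 2.6, 2.8, 3, 3.2, 3.4.
r(1.6) ≈ 2.225541, r(1.8) ≈ 2.459603, r(2) ≈ 2.718282, r(2.2) ≈ 3.004166, r(2.4) ≈ 3.320117, r(2.6) ≈ 3.669297, r(2.8) ≈ 4.055200, r(3) ≈ 4.481689, r(3.2) ≈ 4.953032, r(3.4) ≈ 5.473947.
Sum = Δu · [r(1.6) + r(1.8) + r(2) + ...].
Sum ≈ 7.272175.

7.272175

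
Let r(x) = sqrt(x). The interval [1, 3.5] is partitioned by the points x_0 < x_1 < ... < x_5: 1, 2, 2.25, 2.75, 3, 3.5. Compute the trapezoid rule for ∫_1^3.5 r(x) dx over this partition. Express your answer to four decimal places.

3.6855

Subinterval widths: 1, 0.25, 0.5, 0.25, 0.5.
r(1) ≈ 1.0000, r(2) ≈ 1.4142, r(2.25) ≈ 1.5000, r(2.75) ≈ 1.6583, r(3) ≈ 1.7321, r(3.5) ≈ 1.8708.
On each subinterval the trapezoid contributes (Δx_i/2)·[r(x_{i-1}) + r(x_i)].
Sum ≈ 3.6855.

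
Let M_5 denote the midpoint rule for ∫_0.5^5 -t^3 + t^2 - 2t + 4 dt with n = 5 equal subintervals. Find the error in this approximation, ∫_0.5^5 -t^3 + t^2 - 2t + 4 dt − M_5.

-2.2021875

Exact integral: ∫_0.5^5 f(t) dt = -121.359375.
M_5 = -119.1571875.
Error = -121.359375 − (-119.1571875) = -2.2021875.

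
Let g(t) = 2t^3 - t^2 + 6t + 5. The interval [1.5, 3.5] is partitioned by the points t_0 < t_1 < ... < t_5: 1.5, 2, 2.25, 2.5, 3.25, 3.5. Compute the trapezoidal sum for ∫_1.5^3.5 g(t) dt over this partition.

Subinterval widths: 0.5, 0.25, 0.25, 0.75, 0.25.
g(1.5) = 18.5, g(2) = 29, g(2.25) = 36.21875, g(2.5) = 45, g(3.25) = 82.59375, g(3.5) = 99.5.
On each subinterval the trapezoid contributes (Δt_i/2)·[g(t_{i-1}) + g(t_i)].
Sum = 100.7890625.

100.7890625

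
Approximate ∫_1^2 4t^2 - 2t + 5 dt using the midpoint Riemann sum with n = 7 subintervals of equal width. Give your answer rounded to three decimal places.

Δt = (2 − 1)/7 = 1/7.
Midpoints: 15/14, 17/14, 19/14, 1.5, 23/14, 25/14, 27/14.
f(15/14) = 365/49, f(17/14) = 415/49, f(19/14) = 473/49, f(1.5) = 11, f(23/14) = 613/49, f(25/14) = 695/49, f(27/14) = 785/49.
Sum = Δt · [f(15/14) + f(17/14) + f(19/14) + ...].
Sum ≈ 11.327.

11.327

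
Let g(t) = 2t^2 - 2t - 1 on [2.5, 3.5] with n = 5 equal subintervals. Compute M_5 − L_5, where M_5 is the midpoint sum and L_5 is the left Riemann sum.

0.98

M_5 = 11.16.
L_5 = 10.18.
M_5 − L_5 = 0.98.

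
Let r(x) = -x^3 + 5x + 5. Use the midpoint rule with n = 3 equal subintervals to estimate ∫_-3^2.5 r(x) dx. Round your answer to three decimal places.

29.954

Δx = (2.5 − (-3))/3 = 11/6.
Midpoints: -25/12, -0.25, 19/12.
r(-25/12) = 6265/1728, r(-0.25) = 3.765625, r(19/12) = 15461/1728.
Sum = Δx · [r(-25/12) + r(-0.25) + r(19/12)].
Sum ≈ 29.954.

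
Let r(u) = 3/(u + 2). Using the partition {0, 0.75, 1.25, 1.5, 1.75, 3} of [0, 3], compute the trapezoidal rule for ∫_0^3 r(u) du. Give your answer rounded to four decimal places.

Subinterval widths: 0.75, 0.5, 0.25, 0.25, 1.25.
r(0) = 1.5, r(0.75) = 12/11, r(1.25) = 12/13, r(1.5) = 6/7, r(1.75) = 0.8, r(3) = 0.6.
On each subinterval the trapezoid contributes (Δu_i/2)·[r(u_{i-1}) + r(u_i)].
Sum ≈ 2.7798.

2.7798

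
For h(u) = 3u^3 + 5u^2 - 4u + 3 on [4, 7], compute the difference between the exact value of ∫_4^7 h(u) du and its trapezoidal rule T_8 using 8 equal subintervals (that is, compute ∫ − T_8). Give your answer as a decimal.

-3.83203125

Exact integral: ∫_4^7 h(u) du = 2016.75.
T_8 = 2020.58203125.
Error = 2016.75 − 2020.58203125 = -3.83203125.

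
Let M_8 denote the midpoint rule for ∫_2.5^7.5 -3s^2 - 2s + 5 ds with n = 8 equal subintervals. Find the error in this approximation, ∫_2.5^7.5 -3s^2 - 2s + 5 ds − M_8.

Exact integral: ∫_2.5^7.5 f(s) ds = -431.25.
M_8 = -430.76171875.
Error = -431.25 − (-430.76171875) = -0.48828125.

-0.48828125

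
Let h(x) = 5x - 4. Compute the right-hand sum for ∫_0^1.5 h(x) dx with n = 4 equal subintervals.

1.03125

Δx = (1.5 − 0)/4 = 0.375.
Right endpoints: 0.375, 0.75, 1.125, 1.5.
h(0.375) = -2.125, h(0.75) = -0.25, h(1.125) = 1.625, h(1.5) = 3.5.
Sum = Δx · [h(0.375) + h(0.75) + h(1.125) + h(1.5)].
Sum = 1.03125.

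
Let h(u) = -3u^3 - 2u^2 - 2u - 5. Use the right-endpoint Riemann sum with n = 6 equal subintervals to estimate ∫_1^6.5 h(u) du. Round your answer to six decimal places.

-2035.838686

Δu = (6.5 − 1)/6 = 11/12.
Right endpoints: 23/12, 17/6, 3.75, 14/3, 67/12, 6.5.
h(23/12) = -21487/576, h(17/6) = -2279/24, h(3.75) = -198.828125, h(14/3) = -3265/9, h(67/12) = -600.671875, h(6.5) = -926.375.
Sum = Δu · [h(23/12) + h(17/6) + h(3.75) + ...].
Sum ≈ -2035.838686.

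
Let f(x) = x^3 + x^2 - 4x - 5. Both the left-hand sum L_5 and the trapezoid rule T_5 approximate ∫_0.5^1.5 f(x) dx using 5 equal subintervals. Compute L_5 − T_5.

-0.125

L_5 = -6.765.
T_5 = -6.64.
L_5 − T_5 = -0.125.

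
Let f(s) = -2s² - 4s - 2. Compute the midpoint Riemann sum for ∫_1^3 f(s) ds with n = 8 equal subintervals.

Δs = (3 − 1)/8 = 0.25.
Midpoints: 1.125, 1.375, 1.625, 1.875, 2.125, 2.375, 2.625, 2.875.
f(1.125) = -9.03125, f(1.375) = -11.28125, f(1.625) = -13.78125, f(1.875) = -16.53125, f(2.125) = -19.53125, f(2.375) = -22.78125, f(2.625) = -26.28125, f(2.875) = -30.03125.
Sum = Δs · [f(1.125) + f(1.375) + f(1.625) + ...].
Sum = -37.3125.

-37.3125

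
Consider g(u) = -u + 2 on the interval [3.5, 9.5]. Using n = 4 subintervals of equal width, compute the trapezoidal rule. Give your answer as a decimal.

-27

Δu = (9.5 − 3.5)/4 = 1.5.
g(3.5) = -1.5, g(5) = -3, g(6.5) = -4.5, g(8) = -6, g(9.5) = -7.5.
T_4 = (Δu/2)·[g(u_0) + 2g(u_1) + 2g(u_2) + 2g(u_3) + g(u_4)].
Sum = -27.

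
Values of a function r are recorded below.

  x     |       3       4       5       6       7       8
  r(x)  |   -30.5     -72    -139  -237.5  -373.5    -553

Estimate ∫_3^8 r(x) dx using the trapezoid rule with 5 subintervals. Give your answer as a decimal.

Δx = 1.
T_5 = (1/2)·[(-30.5) + 2·(-72) + 2·(-139) + 2·(-237.5) + 2·(-373.5) + (-553)] = -1113.75.

-1113.75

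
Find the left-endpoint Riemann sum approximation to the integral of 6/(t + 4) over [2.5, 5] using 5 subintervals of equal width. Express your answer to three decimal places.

Δt = (5 − 2.5)/5 = 0.5.
Left endpoints: 2.5, 3, 3.5, 4, 4.5.
f(2.5) = 12/13, f(3) = 6/7, f(3.5) = 0.8, f(4) = 0.75, f(4.5) = 12/17.
Sum = Δt · [f(2.5) + f(3) + f(3.5) + f(4) + f(4.5)].
Sum ≈ 2.018.

2.018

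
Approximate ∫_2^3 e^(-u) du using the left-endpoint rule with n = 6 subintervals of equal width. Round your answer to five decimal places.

Δu = (3 − 2)/6 = 1/6.
Left endpoints: 2, 13/6, 7/3, 2.5, 8/3, 17/6.
f(2) ≈ 0.13534, f(13/6) ≈ 0.11456, f(7/3) ≈ 0.09697, f(2.5) ≈ 0.08208, f(8/3) ≈ 0.06948, f(17/6) ≈ 0.05882.
Sum = Δu · [f(2) + f(13/6) + f(7/3) + ...].
Sum ≈ 0.09288.

0.09288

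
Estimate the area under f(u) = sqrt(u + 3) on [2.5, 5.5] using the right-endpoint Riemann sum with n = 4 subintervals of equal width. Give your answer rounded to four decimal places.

8.1338

Δu = (5.5 − 2.5)/4 = 0.75.
Right endpoints: 3.25, 4, 4.75, 5.5.
f(3.25) ≈ 2.5000, f(4) ≈ 2.6458, f(4.75) ≈ 2.7839, f(5.5) ≈ 2.9155.
Sum = Δu · [f(3.25) + f(4) + f(4.75) + f(5.5)].
Sum ≈ 8.1338.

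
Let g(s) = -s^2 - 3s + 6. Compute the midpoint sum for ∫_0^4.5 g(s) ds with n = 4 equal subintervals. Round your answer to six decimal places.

-33.275391

Δs = (4.5 − 0)/4 = 1.125.
Midpoints: 0.5625, 1.6875, 2.8125, 3.9375.
g(0.5625) = 3.99609375, g(1.6875) = -1.91015625, g(2.8125) = -10.34765625, g(3.9375) = -21.31640625.
Sum = Δs · [g(0.5625) + g(1.6875) + g(2.8125) + g(3.9375)].
Sum ≈ -33.275391.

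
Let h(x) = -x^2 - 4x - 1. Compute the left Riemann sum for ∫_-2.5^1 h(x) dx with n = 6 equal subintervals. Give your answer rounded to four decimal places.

Δx = (1 − (-2.5))/6 = 7/12.
Left endpoints: -2.5, -23/12, -4/3, -0.75, -1/6, 5/12.
h(-2.5) = 2.75, h(-23/12) = 431/144, h(-4/3) = 23/9, h(-0.75) = 1.4375, h(-1/6) = -13/36, h(5/12) = -409/144.
Sum = Δx · [h(-2.5) + h(-23/12) + h(-4/3) + ...].
Sum ≈ 3.8119.

3.8119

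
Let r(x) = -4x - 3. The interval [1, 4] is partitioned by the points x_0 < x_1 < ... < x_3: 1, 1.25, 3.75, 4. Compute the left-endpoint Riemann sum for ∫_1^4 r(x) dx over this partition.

Subinterval widths: 0.25, 2.5, 0.25.
Left endpoints: 1, 1.25, 3.75.
r(1) = -7, r(1.25) = -8, r(3.75) = -18.
Sum = Σ Δx_i · r(x_i).
Sum = -26.25.

-26.25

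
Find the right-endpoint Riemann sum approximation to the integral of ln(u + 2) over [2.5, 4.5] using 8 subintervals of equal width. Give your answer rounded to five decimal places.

3.44398

Δu = (4.5 − 2.5)/8 = 0.25.
Right endpoints: 2.75, 3, 3.25, 3.5, 3.75, 4, 4.25, 4.5.
f(2.75) ≈ 1.55814, f(3) ≈ 1.60944, f(3.25) ≈ 1.65823, f(3.5) ≈ 1.70475, f(3.75) ≈ 1.74920, f(4) ≈ 1.79176, f(4.25) ≈ 1.83258, f(4.5) ≈ 1.87180.
Sum = Δu · [f(2.75) + f(3) + f(3.25) + ...].
Sum ≈ 3.44398.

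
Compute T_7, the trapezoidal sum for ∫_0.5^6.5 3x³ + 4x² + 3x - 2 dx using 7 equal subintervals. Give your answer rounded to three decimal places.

Δx = (6.5 − 0.5)/7 = 6/7.
f(0.5) = 0.875, f(19/14) = 46477/2744, f(31/14) = 155929/2744, f(43/14) = 361861/2744, f(55/14) = 695377/2744, f(67/14) = 1187581/2744, f(79/14) = 1869577/2744, f(6.5) = 1010.375.
T_7 = (Δx/2)·[f(x_0) + 2f(x_1) + ... + 2f(x_{6}) + f(x_7)].
Sum ≈ 1781.832.

1781.832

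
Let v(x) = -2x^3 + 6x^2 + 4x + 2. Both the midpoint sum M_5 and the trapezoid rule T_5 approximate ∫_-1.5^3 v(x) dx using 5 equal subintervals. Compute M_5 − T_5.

M_5 = 44.825625.
T_5 = 46.1925.
M_5 − T_5 = -1.366875.

-1.366875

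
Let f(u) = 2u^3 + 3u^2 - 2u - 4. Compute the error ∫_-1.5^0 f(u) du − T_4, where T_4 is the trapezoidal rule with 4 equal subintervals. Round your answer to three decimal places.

0.053

Exact integral: ∫_-1.5^0 f(u) du = -2.90625.
T_4 ≈ -2.95898.
Error ≈ -2.90625 − (-2.95898) ≈ 0.053.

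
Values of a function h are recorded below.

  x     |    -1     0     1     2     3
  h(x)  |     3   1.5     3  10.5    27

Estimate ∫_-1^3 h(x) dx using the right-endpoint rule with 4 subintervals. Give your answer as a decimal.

42

Δx = 1.
Sum = 1·[1.5 + 3 + 10.5 + 27] = 42.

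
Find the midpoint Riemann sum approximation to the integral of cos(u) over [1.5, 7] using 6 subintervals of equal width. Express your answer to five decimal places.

Δu = (7 − 1.5)/6 = 11/12.
Midpoints: 47/24, 2.875, 91/24, 113/24, 5.625, 157/24.
f(47/24) ≈ -0.37791, f(2.875) ≈ -0.96467, f(91/24) ≈ -0.79604, f(113/24) ≈ -0.00406, f(5.625) ≈ 0.79110, f(157/24) ≈ 0.96678.
Sum = Δu · [f(47/24) + f(2.875) + f(91/24) + ...].
Sum ≈ -0.35273.

-0.35273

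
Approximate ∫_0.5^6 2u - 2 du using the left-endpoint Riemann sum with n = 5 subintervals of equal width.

Δu = (6 − 0.5)/5 = 1.1.
Left endpoints: 0.5, 1.6, 2.7, 3.8, 4.9.
f(0.5) = -1, f(1.6) = 1.2, f(2.7) = 3.4, f(3.8) = 5.6, f(4.9) = 7.8.
Sum = Δu · [f(0.5) + f(1.6) + f(2.7) + f(3.8) + f(4.9)].
Sum = 18.7.

18.7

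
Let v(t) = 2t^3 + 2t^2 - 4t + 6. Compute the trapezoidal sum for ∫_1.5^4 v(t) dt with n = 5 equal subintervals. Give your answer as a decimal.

155.3125

Δt = (4 − 1.5)/5 = 0.5.
v(1.5) = 11.25, v(2) = 22, v(2.5) = 39.75, v(3) = 66, v(3.5) = 102.25, v(4) = 150.
T_5 = (Δt/2)·[v(t_0) + 2v(t_1) + ... + 2v(t_{4}) + v(t_5)].
Sum = 155.3125.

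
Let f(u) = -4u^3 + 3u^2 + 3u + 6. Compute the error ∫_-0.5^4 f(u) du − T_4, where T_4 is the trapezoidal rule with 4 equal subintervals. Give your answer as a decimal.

Exact integral: ∫_-0.5^4 f(u) du = -141.1875.
T_4 = -158.2734375.
Error = -141.1875 − (-158.2734375) = 17.0859375.

17.0859375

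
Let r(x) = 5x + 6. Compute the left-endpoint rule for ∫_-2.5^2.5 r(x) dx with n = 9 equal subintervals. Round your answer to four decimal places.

23.0556

Δx = (2.5 − (-2.5))/9 = 5/9.
Left endpoints: -2.5, -35/18, -25/18, -5/6, -5/18, 5/18, 5/6, 25/18, 35/18.
r(-2.5) = -6.5, r(-35/18) = -67/18, r(-25/18) = -17/18, r(-5/6) = 11/6, r(-5/18) = 83/18, r(5/18) = 133/18, r(5/6) = 61/6, r(25/18) = 233/18, r(35/18) = 283/18.
Sum = Δx · [r(-2.5) + r(-35/18) + r(-25/18) + ...].
Sum ≈ 23.0556.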